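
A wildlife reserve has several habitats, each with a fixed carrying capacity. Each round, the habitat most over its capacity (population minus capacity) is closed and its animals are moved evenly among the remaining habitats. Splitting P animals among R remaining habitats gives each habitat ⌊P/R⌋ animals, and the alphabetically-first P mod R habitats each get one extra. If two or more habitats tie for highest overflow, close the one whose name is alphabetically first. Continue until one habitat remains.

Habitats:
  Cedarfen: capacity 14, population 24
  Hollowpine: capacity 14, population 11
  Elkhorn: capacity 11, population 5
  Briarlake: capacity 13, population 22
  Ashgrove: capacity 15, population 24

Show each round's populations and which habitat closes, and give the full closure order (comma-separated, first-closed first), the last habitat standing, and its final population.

Closure order: Cedarfen, Ashgrove, Briarlake, Hollowpine
Last habitat: Elkhorn with 86 animals

Round 1: Ashgrove=24 Briarlake=22 Cedarfen=24 Elkhorn=5 Hollowpine=11 → close Cedarfen (overflow 10)
  24÷4 = 6 each, +1 to first 0
Round 2: Ashgrove=30 Briarlake=28 Elkhorn=11 Hollowpine=17 → close Ashgrove (overflow 15)
  30÷3 = 10 each, +1 to first 0
Round 3: Briarlake=38 Elkhorn=21 Hollowpine=27 → close Briarlake (overflow 25)
  38÷2 = 19 each, +1 to first 0
Round 4: Elkhorn=40 Hollowpine=46 → close Hollowpine (overflow 32)
  46÷1 = 46 each, +1 to first 0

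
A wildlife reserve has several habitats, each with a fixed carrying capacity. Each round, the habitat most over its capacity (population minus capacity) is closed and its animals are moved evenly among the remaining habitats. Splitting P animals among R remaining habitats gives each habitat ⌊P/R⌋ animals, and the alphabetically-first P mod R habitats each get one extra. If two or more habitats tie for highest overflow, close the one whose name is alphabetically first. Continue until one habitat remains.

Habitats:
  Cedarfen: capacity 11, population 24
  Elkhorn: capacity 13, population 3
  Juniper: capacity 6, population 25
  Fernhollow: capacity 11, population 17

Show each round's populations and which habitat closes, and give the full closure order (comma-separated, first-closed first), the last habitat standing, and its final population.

Round 1: Cedarfen=24 Elkhorn=3 Fernhollow=17 Juniper=25 → close Juniper (overflow 19)
  25÷3 = 8 each, +1 to first 1
Round 2: Cedarfen=33 Elkhorn=11 Fernhollow=25 → close Cedarfen (overflow 22)
  33÷2 = 16 each, +1 to first 1
Round 3: Elkhorn=28 Fernhollow=41 → close Fernhollow (overflow 30)
  41÷1 = 41 each, +1 to first 0

Closure order: Juniper, Cedarfen, Fernhollow
Last habitat: Elkhorn with 69 animals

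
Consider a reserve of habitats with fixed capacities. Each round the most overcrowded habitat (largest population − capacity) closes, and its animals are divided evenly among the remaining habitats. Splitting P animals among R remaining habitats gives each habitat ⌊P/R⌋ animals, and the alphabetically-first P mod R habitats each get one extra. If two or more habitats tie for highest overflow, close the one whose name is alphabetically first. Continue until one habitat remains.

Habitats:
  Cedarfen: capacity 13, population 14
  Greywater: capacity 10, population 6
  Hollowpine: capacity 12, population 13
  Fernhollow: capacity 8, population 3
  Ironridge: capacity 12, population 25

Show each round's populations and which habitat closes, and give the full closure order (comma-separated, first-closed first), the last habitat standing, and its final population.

Closure order: Ironridge, Cedarfen, Hollowpine, Greywater
Last habitat: Fernhollow with 61 animals

Round 1: Cedarfen=14 Fernhollow=3 Greywater=6 Hollowpine=13 Ironridge=25 → close Ironridge (overflow 13)
  25÷4 = 6 each, +1 to first 1
Round 2: Cedarfen=21 Fernhollow=9 Greywater=12 Hollowpine=19 → close Cedarfen (overflow 8)
  21÷3 = 7 each, +1 to first 0
Round 3: Fernhollow=16 Greywater=19 Hollowpine=26 → close Hollowpine (overflow 14)
  26÷2 = 13 each, +1 to first 0
Round 4: Fernhollow=29 Greywater=32 → close Greywater (overflow 22)
  32÷1 = 32 each, +1 to first 0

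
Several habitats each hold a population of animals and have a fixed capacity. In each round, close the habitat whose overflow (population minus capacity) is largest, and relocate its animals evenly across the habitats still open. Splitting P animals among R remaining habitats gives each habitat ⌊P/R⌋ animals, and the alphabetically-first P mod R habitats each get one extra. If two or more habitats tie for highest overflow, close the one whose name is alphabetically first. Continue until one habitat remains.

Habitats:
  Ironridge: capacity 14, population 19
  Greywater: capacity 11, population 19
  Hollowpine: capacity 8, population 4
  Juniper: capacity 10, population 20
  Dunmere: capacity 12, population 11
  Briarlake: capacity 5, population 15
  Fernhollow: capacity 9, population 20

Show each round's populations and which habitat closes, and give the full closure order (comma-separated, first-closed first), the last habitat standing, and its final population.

Round 1: Briarlake=15 Dunmere=11 Fernhollow=20 Greywater=19 Hollowpine=4 Ironridge=19 Juniper=20 → close Fernhollow (overflow 11)
  20÷6 = 3 each, +1 to first 2
Round 2: Briarlake=19 Dunmere=15 Greywater=22 Hollowpine=7 Ironridge=22 Juniper=23 → close Briarlake (overflow 14)
  19÷5 = 3 each, +1 to first 4
Round 3: Dunmere=19 Greywater=26 Hollowpine=11 Ironridge=26 Juniper=26 → close Juniper (overflow 16)
  26÷4 = 6 each, +1 to first 2
Round 4: Dunmere=26 Greywater=33 Hollowpine=17 Ironridge=32 → close Greywater (overflow 22)
  33÷3 = 11 each, +1 to first 0
Round 5: Dunmere=37 Hollowpine=28 Ironridge=43 → close Ironridge (overflow 29)
  43÷2 = 21 each, +1 to first 1
Round 6: Dunmere=59 Hollowpine=49 → close Dunmere (overflow 47)
  59÷1 = 59 each, +1 to first 0

Closure order: Fernhollow, Briarlake, Juniper, Greywater, Ironridge, Dunmere
Last habitat: Hollowpine with 108 animals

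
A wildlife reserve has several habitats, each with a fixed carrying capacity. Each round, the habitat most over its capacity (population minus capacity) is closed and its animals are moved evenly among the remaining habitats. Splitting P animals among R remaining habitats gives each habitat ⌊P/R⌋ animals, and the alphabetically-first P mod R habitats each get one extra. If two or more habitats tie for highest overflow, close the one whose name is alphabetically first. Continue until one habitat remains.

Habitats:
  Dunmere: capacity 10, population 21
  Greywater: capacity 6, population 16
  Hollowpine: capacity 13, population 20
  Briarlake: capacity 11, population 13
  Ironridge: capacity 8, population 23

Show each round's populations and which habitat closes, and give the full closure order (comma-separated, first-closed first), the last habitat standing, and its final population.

Round 1: Briarlake=13 Dunmere=21 Greywater=16 Hollowpine=20 Ironridge=23 → close Ironridge (overflow 15)
  23÷4 = 5 each, +1 to first 3
Round 2: Briarlake=19 Dunmere=27 Greywater=22 Hollowpine=25 → close Dunmere (overflow 17)
  27÷3 = 9 each, +1 to first 0
Round 3: Briarlake=28 Greywater=31 Hollowpine=34 → close Greywater (overflow 25)
  31÷2 = 15 each, +1 to first 1
Round 4: Briarlake=44 Hollowpine=49 → close Hollowpine (overflow 36)
  49÷1 = 49 each, +1 to first 0

Closure order: Ironridge, Dunmere, Greywater, Hollowpine
Last habitat: Briarlake with 93 animals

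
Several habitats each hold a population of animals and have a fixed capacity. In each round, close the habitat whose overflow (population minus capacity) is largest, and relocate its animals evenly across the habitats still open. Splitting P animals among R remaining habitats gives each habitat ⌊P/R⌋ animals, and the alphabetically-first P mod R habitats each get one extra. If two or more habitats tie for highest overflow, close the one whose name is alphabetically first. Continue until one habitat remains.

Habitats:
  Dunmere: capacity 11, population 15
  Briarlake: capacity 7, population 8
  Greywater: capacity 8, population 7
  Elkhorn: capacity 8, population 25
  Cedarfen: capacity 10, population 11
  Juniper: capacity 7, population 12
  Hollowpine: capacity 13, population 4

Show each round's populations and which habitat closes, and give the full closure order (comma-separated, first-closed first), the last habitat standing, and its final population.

Closure order: Elkhorn, Juniper, Dunmere, Briarlake, Cedarfen, Greywater
Last habitat: Hollowpine with 82 animals

Round 1: Briarlake=8 Cedarfen=11 Dunmere=15 Elkhorn=25 Greywater=7 Hollowpine=4 Juniper=12 → close Elkhorn (overflow 17)
  25÷6 = 4 each, +1 to first 1
Round 2: Briarlake=13 Cedarfen=15 Dunmere=19 Greywater=11 Hollowpine=8 Juniper=16 → close Juniper (overflow 9)
  16÷5 = 3 each, +1 to first 1
Round 3: Briarlake=17 Cedarfen=18 Dunmere=22 Greywater=14 Hollowpine=11 → close Dunmere (overflow 11)
  22÷4 = 5 each, +1 to first 2
Round 4: Briarlake=23 Cedarfen=24 Greywater=19 Hollowpine=16 → close Briarlake (overflow 16)
  23÷3 = 7 each, +1 to first 2
Round 5: Cedarfen=32 Greywater=27 Hollowpine=23 → close Cedarfen (overflow 22)
  32÷2 = 16 each, +1 to first 0
Round 6: Greywater=43 Hollowpine=39 → close Greywater (overflow 35)
  43÷1 = 43 each, +1 to first 0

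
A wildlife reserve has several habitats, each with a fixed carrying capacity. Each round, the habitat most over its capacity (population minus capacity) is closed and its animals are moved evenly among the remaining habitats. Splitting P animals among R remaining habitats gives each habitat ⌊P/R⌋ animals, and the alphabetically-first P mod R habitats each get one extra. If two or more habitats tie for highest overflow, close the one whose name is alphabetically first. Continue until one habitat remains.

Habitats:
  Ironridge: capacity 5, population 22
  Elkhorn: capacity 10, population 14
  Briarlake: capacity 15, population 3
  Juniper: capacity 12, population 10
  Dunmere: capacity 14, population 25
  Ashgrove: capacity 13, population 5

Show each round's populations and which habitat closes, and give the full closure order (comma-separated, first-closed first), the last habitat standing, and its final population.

Closure order: Ironridge, Dunmere, Elkhorn, Juniper, Ashgrove
Last habitat: Briarlake with 79 animals

Round 1: Ashgrove=5 Briarlake=3 Dunmere=25 Elkhorn=14 Ironridge=22 Juniper=10 → close Ironridge (overflow 17)
  22÷5 = 4 each, +1 to first 2
Round 2: Ashgrove=10 Briarlake=8 Dunmere=29 Elkhorn=18 Juniper=14 → close Dunmere (overflow 15)
  29÷4 = 7 each, +1 to first 1
Round 3: Ashgrove=18 Briarlake=15 Elkhorn=25 Juniper=21 → close Elkhorn (overflow 15)
  25÷3 = 8 each, +1 to first 1
Round 4: Ashgrove=27 Briarlake=23 Juniper=29 → close Juniper (overflow 17)
  29÷2 = 14 each, +1 to first 1
Round 5: Ashgrove=42 Briarlake=37 → close Ashgrove (overflow 29)
  42÷1 = 42 each, +1 to first 0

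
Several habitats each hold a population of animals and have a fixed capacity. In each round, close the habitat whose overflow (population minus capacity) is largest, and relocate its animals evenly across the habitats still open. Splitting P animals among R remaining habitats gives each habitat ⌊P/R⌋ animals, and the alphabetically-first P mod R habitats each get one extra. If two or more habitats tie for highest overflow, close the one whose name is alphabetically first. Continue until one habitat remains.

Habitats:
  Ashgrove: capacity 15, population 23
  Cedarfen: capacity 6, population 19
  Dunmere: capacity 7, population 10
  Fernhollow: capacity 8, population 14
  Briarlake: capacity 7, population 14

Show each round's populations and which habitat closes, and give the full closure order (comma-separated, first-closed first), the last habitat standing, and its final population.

Closure order: Cedarfen, Ashgrove, Briarlake, Fernhollow
Last habitat: Dunmere with 80 animals

Round 1: Ashgrove=23 Briarlake=14 Cedarfen=19 Dunmere=10 Fernhollow=14 → close Cedarfen (overflow 13)
  19÷4 = 4 each, +1 to first 3
Round 2: Ashgrove=28 Briarlake=19 Dunmere=15 Fernhollow=18 → close Ashgrove (overflow 13)
  28÷3 = 9 each, +1 to first 1
Round 3: Briarlake=29 Dunmere=24 Fernhollow=27 → close Briarlake (overflow 22)
  29÷2 = 14 each, +1 to first 1
Round 4: Dunmere=39 Fernhollow=41 → close Fernhollow (overflow 33)
  41÷1 = 41 each, +1 to first 0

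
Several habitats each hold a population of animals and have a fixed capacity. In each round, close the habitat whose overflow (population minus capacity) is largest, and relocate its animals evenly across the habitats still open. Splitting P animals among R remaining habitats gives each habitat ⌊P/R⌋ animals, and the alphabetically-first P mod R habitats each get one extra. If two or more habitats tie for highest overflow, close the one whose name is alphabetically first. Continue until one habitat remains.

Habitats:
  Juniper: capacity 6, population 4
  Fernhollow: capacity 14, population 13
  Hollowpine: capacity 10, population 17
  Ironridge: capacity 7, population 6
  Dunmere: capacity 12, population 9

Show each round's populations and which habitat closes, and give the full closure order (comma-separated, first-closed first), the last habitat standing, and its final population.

Round 1: Dunmere=9 Fernhollow=13 Hollowpine=17 Ironridge=6 Juniper=4 → close Hollowpine (overflow 7)
  17÷4 = 4 each, +1 to first 1
Round 2: Dunmere=14 Fernhollow=17 Ironridge=10 Juniper=8 → close Fernhollow (overflow 3)
  17÷3 = 5 each, +1 to first 2
Round 3: Dunmere=20 Ironridge=16 Juniper=13 → close Ironridge (overflow 9)
  16÷2 = 8 each, +1 to first 0
Round 4: Dunmere=28 Juniper=21 → close Dunmere (overflow 16)
  28÷1 = 28 each, +1 to first 0

Closure order: Hollowpine, Fernhollow, Ironridge, Dunmere
Last habitat: Juniper with 49 animals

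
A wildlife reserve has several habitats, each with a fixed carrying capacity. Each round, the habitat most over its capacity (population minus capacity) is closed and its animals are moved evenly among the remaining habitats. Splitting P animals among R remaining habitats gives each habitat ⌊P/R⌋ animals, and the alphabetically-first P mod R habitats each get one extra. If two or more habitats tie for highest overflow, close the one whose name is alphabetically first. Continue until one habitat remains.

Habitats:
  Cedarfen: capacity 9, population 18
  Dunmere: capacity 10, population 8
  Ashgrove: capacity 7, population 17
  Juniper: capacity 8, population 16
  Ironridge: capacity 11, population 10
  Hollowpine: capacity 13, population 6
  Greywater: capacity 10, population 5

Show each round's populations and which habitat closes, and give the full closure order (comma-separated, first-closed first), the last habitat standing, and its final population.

Closure order: Ashgrove, Cedarfen, Juniper, Dunmere, Ironridge, Greywater
Last habitat: Hollowpine with 80 animals

Round 1: Ashgrove=17 Cedarfen=18 Dunmere=8 Greywater=5 Hollowpine=6 Ironridge=10 Juniper=16 → close Ashgrove (overflow 10)
  17÷6 = 2 each, +1 to first 5
Round 2: Cedarfen=21 Dunmere=11 Greywater=8 Hollowpine=9 Ironridge=13 Juniper=18 → close Cedarfen (overflow 12)
  21÷5 = 4 each, +1 to first 1
Round 3: Dunmere=16 Greywater=12 Hollowpine=13 Ironridge=17 Juniper=22 → close Juniper (overflow 14)
  22÷4 = 5 each, +1 to first 2
Round 4: Dunmere=22 Greywater=18 Hollowpine=18 Ironridge=22 → close Dunmere (overflow 12)
  22÷3 = 7 each, +1 to first 1
Round 5: Greywater=26 Hollowpine=25 Ironridge=29 → close Ironridge (overflow 18)
  29÷2 = 14 each, +1 to first 1
Round 6: Greywater=41 Hollowpine=39 → close Greywater (overflow 31)
  41÷1 = 41 each, +1 to first 0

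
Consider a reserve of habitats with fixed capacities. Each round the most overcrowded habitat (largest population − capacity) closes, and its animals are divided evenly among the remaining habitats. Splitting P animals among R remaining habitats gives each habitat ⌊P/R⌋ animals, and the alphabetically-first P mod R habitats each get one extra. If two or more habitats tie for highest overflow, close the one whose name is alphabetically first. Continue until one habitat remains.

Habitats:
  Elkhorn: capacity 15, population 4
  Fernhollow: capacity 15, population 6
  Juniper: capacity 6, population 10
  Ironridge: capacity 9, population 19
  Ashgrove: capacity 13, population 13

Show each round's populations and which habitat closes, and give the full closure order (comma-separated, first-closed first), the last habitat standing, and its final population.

Closure order: Ironridge, Juniper, Ashgrove, Elkhorn
Last habitat: Fernhollow with 52 animals

Round 1: Ashgrove=13 Elkhorn=4 Fernhollow=6 Ironridge=19 Juniper=10 → close Ironridge (overflow 10)
  19÷4 = 4 each, +1 to first 3
Round 2: Ashgrove=18 Elkhorn=9 Fernhollow=11 Juniper=14 → close Juniper (overflow 8)
  14÷3 = 4 each, +1 to first 2
Round 3: Ashgrove=23 Elkhorn=14 Fernhollow=15 → close Ashgrove (overflow 10)
  23÷2 = 11 each, +1 to first 1
Round 4: Elkhorn=26 Fernhollow=26 → close Elkhorn (overflow 11)
  26÷1 = 26 each, +1 to first 0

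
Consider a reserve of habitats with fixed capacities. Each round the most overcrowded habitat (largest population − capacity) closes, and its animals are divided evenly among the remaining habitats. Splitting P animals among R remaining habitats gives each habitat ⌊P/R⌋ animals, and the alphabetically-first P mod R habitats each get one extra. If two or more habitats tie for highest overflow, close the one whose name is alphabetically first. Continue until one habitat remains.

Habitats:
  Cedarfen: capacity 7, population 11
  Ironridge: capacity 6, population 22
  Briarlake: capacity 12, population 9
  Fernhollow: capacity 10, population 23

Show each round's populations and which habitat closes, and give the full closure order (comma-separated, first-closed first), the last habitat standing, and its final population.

Closure order: Ironridge, Fernhollow, Cedarfen
Last habitat: Briarlake with 65 animals

Round 1: Briarlake=9 Cedarfen=11 Fernhollow=23 Ironridge=22 → close Ironridge (overflow 16)
  22÷3 = 7 each, +1 to first 1
Round 2: Briarlake=17 Cedarfen=18 Fernhollow=30 → close Fernhollow (overflow 20)
  30÷2 = 15 each, +1 to first 0
Round 3: Briarlake=32 Cedarfen=33 → close Cedarfen (overflow 26)
  33÷1 = 33 each, +1 to first 0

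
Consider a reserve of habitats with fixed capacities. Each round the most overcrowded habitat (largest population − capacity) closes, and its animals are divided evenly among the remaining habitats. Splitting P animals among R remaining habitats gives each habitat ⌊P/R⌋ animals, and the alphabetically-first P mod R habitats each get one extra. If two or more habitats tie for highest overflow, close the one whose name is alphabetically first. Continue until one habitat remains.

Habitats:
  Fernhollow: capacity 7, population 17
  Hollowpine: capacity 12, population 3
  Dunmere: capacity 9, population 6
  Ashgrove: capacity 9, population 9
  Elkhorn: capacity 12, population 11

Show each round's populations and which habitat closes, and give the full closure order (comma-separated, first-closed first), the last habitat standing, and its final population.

Closure order: Fernhollow, Ashgrove, Elkhorn, Dunmere
Last habitat: Hollowpine with 46 animals

Round 1: Ashgrove=9 Dunmere=6 Elkhorn=11 Fernhollow=17 Hollowpine=3 → close Fernhollow (overflow 10)
  17÷4 = 4 each, +1 to first 1
Round 2: Ashgrove=14 Dunmere=10 Elkhorn=15 Hollowpine=7 → close Ashgrove (overflow 5)
  14÷3 = 4 each, +1 to first 2
Round 3: Dunmere=15 Elkhorn=20 Hollowpine=11 → close Elkhorn (overflow 8)
  20÷2 = 10 each, +1 to first 0
Round 4: Dunmere=25 Hollowpine=21 → close Dunmere (overflow 16)
  25÷1 = 25 each, +1 to first 0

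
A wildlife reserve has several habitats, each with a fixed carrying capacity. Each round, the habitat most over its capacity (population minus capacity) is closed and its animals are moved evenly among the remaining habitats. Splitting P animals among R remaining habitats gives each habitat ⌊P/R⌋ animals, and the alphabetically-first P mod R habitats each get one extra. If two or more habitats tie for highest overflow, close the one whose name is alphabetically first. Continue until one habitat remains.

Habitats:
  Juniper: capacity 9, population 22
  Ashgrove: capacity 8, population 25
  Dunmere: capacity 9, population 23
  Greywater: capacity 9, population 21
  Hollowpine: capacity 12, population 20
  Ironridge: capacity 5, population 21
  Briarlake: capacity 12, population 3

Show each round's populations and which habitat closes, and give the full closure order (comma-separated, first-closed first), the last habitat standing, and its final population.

Closure order: Ashgrove, Ironridge, Dunmere, Juniper, Greywater, Hollowpine
Last habitat: Briarlake with 135 animals

Round 1: Ashgrove=25 Briarlake=3 Dunmere=23 Greywater=21 Hollowpine=20 Ironridge=21 Juniper=22 → close Ashgrove (overflow 17)
  25÷6 = 4 each, +1 to first 1
Round 2: Briarlake=8 Dunmere=27 Greywater=25 Hollowpine=24 Ironridge=25 Juniper=26 → close Ironridge (overflow 20)
  25÷5 = 5 each, +1 to first 0
Round 3: Briarlake=13 Dunmere=32 Greywater=30 Hollowpine=29 Juniper=31 → close Dunmere (overflow 23)
  32÷4 = 8 each, +1 to first 0
Round 4: Briarlake=21 Greywater=38 Hollowpine=37 Juniper=39 → close Juniper (overflow 30)
  39÷3 = 13 each, +1 to first 0
Round 5: Briarlake=34 Greywater=51 Hollowpine=50 → close Greywater (overflow 42)
  51÷2 = 25 each, +1 to first 1
Round 6: Briarlake=60 Hollowpine=75 → close Hollowpine (overflow 63)
  75÷1 = 75 each, +1 to first 0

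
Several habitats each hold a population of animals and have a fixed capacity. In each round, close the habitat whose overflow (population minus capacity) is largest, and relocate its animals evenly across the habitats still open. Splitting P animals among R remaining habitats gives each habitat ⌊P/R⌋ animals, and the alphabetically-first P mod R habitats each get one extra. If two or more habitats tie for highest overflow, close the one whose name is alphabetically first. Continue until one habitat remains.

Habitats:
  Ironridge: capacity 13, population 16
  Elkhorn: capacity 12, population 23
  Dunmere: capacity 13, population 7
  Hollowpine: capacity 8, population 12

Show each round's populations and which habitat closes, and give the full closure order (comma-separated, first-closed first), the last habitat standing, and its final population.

Closure order: Elkhorn, Hollowpine, Ironridge
Last habitat: Dunmere with 58 animals

Round 1: Dunmere=7 Elkhorn=23 Hollowpine=12 Ironridge=16 → close Elkhorn (overflow 11)
  23÷3 = 7 each, +1 to first 2
Round 2: Dunmere=15 Hollowpine=20 Ironridge=23 → close Hollowpine (overflow 12)
  20÷2 = 10 each, +1 to first 0
Round 3: Dunmere=25 Ironridge=33 → close Ironridge (overflow 20)
  33÷1 = 33 each, +1 to first 0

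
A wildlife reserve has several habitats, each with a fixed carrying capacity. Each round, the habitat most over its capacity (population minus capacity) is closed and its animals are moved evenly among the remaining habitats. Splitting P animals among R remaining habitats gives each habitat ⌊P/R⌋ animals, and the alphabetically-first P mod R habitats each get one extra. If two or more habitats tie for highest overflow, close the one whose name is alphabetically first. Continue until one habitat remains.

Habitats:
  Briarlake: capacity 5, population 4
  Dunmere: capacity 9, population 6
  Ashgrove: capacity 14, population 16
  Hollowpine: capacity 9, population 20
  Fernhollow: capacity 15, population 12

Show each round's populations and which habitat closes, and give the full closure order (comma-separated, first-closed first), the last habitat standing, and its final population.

Round 1: Ashgrove=16 Briarlake=4 Dunmere=6 Fernhollow=12 Hollowpine=20 → close Hollowpine (overflow 11)
  20÷4 = 5 each, +1 to first 0
Round 2: Ashgrove=21 Briarlake=9 Dunmere=11 Fernhollow=17 → close Ashgrove (overflow 7)
  21÷3 = 7 each, +1 to first 0
Round 3: Briarlake=16 Dunmere=18 Fernhollow=24 → close Briarlake (overflow 11)
  16÷2 = 8 each, +1 to first 0
Round 4: Dunmere=26 Fernhollow=32 → close Dunmere (overflow 17)
  26÷1 = 26 each, +1 to first 0

Closure order: Hollowpine, Ashgrove, Briarlake, Dunmere
Last habitat: Fernhollow with 58 animals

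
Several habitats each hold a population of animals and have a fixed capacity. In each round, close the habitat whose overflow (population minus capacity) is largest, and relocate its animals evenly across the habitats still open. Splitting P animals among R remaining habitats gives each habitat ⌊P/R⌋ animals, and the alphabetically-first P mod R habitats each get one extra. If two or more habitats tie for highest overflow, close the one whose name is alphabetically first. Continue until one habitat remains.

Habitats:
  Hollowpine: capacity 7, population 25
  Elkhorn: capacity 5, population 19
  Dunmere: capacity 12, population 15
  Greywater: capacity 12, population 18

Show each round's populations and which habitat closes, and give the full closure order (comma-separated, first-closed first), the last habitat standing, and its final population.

Closure order: Hollowpine, Elkhorn, Greywater
Last habitat: Dunmere with 77 animals

Round 1: Dunmere=15 Elkhorn=19 Greywater=18 Hollowpine=25 → close Hollowpine (overflow 18)
  25÷3 = 8 each, +1 to first 1
Round 2: Dunmere=24 Elkhorn=27 Greywater=26 → close Elkhorn (overflow 22)
  27÷2 = 13 each, +1 to first 1
Round 3: Dunmere=38 Greywater=39 → close Greywater (overflow 27)
  39÷1 = 39 each, +1 to first 0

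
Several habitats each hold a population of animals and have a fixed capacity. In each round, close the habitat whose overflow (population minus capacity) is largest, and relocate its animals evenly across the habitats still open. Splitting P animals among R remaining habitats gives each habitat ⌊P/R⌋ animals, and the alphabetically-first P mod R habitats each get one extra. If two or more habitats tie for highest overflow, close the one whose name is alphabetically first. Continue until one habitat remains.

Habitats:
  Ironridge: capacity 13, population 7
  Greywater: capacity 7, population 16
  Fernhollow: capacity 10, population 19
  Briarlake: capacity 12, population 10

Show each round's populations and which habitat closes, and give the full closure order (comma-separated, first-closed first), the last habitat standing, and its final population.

Round 1: Briarlake=10 Fernhollow=19 Greywater=16 Ironridge=7 → close Fernhollow (overflow 9)
  19÷3 = 6 each, +1 to first 1
Round 2: Briarlake=17 Greywater=22 Ironridge=13 → close Greywater (overflow 15)
  22÷2 = 11 each, +1 to first 0
Round 3: Briarlake=28 Ironridge=24 → close Briarlake (overflow 16)
  28÷1 = 28 each, +1 to first 0

Closure order: Fernhollow, Greywater, Briarlake
Last habitat: Ironridge with 52 animals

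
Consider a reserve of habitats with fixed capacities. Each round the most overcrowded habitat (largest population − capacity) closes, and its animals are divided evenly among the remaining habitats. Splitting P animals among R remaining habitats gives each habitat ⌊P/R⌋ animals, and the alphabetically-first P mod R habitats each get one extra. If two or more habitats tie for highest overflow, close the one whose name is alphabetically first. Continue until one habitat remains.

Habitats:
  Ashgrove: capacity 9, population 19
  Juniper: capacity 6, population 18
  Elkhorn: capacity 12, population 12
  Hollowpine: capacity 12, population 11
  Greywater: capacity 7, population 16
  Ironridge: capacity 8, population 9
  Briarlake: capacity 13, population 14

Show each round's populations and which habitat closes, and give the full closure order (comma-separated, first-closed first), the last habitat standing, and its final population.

Closure order: Juniper, Ashgrove, Greywater, Briarlake, Elkhorn, Ironridge
Last habitat: Hollowpine with 99 animals

Round 1: Ashgrove=19 Briarlake=14 Elkhorn=12 Greywater=16 Hollowpine=11 Ironridge=9 Juniper=18 → close Juniper (overflow 12)
  18÷6 = 3 each, +1 to first 0
Round 2: Ashgrove=22 Briarlake=17 Elkhorn=15 Greywater=19 Hollowpine=14 Ironridge=12 → close Ashgrove (overflow 13)
  22÷5 = 4 each, +1 to first 2
Round 3: Briarlake=22 Elkhorn=20 Greywater=23 Hollowpine=18 Ironridge=16 → close Greywater (overflow 16)
  23÷4 = 5 each, +1 to first 3
Round 4: Briarlake=28 Elkhorn=26 Hollowpine=24 Ironridge=21 → close Briarlake (overflow 15)
  28÷3 = 9 each, +1 to first 1
Round 5: Elkhorn=36 Hollowpine=33 Ironridge=30 → close Elkhorn (overflow 24)
  36÷2 = 18 each, +1 to first 0
Round 6: Hollowpine=51 Ironridge=48 → close Ironridge (overflow 40)
  48÷1 = 48 each, +1 to first 0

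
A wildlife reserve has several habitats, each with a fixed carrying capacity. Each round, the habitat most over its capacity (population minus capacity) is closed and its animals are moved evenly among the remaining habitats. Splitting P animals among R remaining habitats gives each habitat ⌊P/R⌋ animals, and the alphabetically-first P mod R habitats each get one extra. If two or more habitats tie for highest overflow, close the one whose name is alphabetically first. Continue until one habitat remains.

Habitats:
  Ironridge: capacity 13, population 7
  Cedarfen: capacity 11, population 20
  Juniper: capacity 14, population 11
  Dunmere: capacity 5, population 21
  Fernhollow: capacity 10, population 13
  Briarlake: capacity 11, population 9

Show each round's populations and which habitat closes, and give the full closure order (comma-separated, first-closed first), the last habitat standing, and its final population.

Round 1: Briarlake=9 Cedarfen=20 Dunmere=21 Fernhollow=13 Ironridge=7 Juniper=11 → close Dunmere (overflow 16)
  21÷5 = 4 each, +1 to first 1
Round 2: Briarlake=14 Cedarfen=24 Fernhollow=17 Ironridge=11 Juniper=15 → close Cedarfen (overflow 13)
  24÷4 = 6 each, +1 to first 0
Round 3: Briarlake=20 Fernhollow=23 Ironridge=17 Juniper=21 → close Fernhollow (overflow 13)
  23÷3 = 7 each, +1 to first 2
Round 4: Briarlake=28 Ironridge=25 Juniper=28 → close Briarlake (overflow 17)
  28÷2 = 14 each, +1 to first 0
Round 5: Ironridge=39 Juniper=42 → close Juniper (overflow 28)
  42÷1 = 42 each, +1 to first 0

Closure order: Dunmere, Cedarfen, Fernhollow, Briarlake, Juniper
Last habitat: Ironridge with 81 animals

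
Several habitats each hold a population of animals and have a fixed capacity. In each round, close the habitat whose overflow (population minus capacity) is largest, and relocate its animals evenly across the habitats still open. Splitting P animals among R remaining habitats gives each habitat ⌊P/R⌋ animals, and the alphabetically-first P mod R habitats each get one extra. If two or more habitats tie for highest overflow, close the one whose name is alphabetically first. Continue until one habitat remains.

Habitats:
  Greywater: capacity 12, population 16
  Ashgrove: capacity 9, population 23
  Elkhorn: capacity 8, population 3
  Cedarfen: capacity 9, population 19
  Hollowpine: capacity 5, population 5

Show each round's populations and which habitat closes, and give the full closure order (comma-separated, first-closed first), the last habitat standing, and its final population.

Closure order: Ashgrove, Cedarfen, Greywater, Hollowpine
Last habitat: Elkhorn with 66 animals

Round 1: Ashgrove=23 Cedarfen=19 Elkhorn=3 Greywater=16 Hollowpine=5 → close Ashgrove (overflow 14)
  23÷4 = 5 each, +1 to first 3
Round 2: Cedarfen=25 Elkhorn=9 Greywater=22 Hollowpine=10 → close Cedarfen (overflow 16)
  25÷3 = 8 each, +1 to first 1
Round 3: Elkhorn=18 Greywater=30 Hollowpine=18 → close Greywater (overflow 18)
  30÷2 = 15 each, +1 to first 0
Round 4: Elkhorn=33 Hollowpine=33 → close Hollowpine (overflow 28)
  33÷1 = 33 each, +1 to first 0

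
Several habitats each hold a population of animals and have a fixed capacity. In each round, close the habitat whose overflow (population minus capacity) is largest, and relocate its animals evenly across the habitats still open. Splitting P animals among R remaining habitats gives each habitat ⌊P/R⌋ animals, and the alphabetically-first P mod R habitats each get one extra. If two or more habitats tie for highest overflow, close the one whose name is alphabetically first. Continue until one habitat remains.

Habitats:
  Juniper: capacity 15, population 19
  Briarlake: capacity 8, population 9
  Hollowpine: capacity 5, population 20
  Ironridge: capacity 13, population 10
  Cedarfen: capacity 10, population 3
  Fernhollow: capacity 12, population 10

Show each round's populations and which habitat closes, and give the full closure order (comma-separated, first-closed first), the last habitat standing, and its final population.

Round 1: Briarlake=9 Cedarfen=3 Fernhollow=10 Hollowpine=20 Ironridge=10 Juniper=19 → close Hollowpine (overflow 15)
  20÷5 = 4 each, +1 to first 0
Round 2: Briarlake=13 Cedarfen=7 Fernhollow=14 Ironridge=14 Juniper=23 → close Juniper (overflow 8)
  23÷4 = 5 each, +1 to first 3
Round 3: Briarlake=19 Cedarfen=13 Fernhollow=20 Ironridge=19 → close Briarlake (overflow 11)
  19÷3 = 6 each, +1 to first 1
Round 4: Cedarfen=20 Fernhollow=26 Ironridge=25 → close Fernhollow (overflow 14)
  26÷2 = 13 each, +1 to first 0
Round 5: Cedarfen=33 Ironridge=38 → close Ironridge (overflow 25)
  38÷1 = 38 each, +1 to first 0

Closure order: Hollowpine, Juniper, Briarlake, Fernhollow, Ironridge
Last habitat: Cedarfen with 71 animals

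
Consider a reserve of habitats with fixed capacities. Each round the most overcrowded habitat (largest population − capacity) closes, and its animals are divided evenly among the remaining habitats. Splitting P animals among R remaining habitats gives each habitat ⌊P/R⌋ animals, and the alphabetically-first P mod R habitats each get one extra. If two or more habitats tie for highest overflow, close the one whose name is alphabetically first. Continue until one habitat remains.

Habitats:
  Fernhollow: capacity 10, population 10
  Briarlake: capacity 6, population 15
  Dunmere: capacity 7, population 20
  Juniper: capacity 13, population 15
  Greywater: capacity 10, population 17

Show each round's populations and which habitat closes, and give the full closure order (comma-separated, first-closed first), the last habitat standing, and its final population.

Closure order: Dunmere, Briarlake, Greywater, Fernhollow
Last habitat: Juniper with 77 animals

Round 1: Briarlake=15 Dunmere=20 Fernhollow=10 Greywater=17 Juniper=15 → close Dunmere (overflow 13)
  20÷4 = 5 each, +1 to first 0
Round 2: Briarlake=20 Fernhollow=15 Greywater=22 Juniper=20 → close Briarlake (overflow 14)
  20÷3 = 6 each, +1 to first 2
Round 3: Fernhollow=22 Greywater=29 Juniper=26 → close Greywater (overflow 19)
  29÷2 = 14 each, +1 to first 1
Round 4: Fernhollow=37 Juniper=40 → close Fernhollow (overflow 27)
  37÷1 = 37 each, +1 to first 0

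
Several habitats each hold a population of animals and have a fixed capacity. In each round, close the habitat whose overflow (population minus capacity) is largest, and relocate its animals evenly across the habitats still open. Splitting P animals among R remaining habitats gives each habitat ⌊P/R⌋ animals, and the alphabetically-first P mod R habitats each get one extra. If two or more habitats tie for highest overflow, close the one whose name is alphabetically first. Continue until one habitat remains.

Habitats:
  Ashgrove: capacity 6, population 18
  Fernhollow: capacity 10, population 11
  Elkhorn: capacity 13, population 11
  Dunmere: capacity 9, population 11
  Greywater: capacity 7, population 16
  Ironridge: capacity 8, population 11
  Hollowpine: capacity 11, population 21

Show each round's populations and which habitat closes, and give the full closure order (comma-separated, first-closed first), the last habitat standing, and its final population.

Round 1: Ashgrove=18 Dunmere=11 Elkhorn=11 Fernhollow=11 Greywater=16 Hollowpine=21 Ironridge=11 → close Ashgrove (overflow 12)
  18÷6 = 3 each, +1 to first 0
Round 2: Dunmere=14 Elkhorn=14 Fernhollow=14 Greywater=19 Hollowpine=24 Ironridge=14 → close Hollowpine (overflow 13)
  24÷5 = 4 each, +1 to first 4
Round 3: Dunmere=19 Elkhorn=19 Fernhollow=19 Greywater=24 Ironridge=18 → close Greywater (overflow 17)
  24÷4 = 6 each, +1 to first 0
Round 4: Dunmere=25 Elkhorn=25 Fernhollow=25 Ironridge=24 → close Dunmere (overflow 16)
  25÷3 = 8 each, +1 to first 1
Round 5: Elkhorn=34 Fernhollow=33 Ironridge=32 → close Ironridge (overflow 24)
  32÷2 = 16 each, +1 to first 0
Round 6: Elkhorn=50 Fernhollow=49 → close Fernhollow (overflow 39)
  49÷1 = 49 each, +1 to first 0

Closure order: Ashgrove, Hollowpine, Greywater, Dunmere, Ironridge, Fernhollow
Last habitat: Elkhorn with 99 animals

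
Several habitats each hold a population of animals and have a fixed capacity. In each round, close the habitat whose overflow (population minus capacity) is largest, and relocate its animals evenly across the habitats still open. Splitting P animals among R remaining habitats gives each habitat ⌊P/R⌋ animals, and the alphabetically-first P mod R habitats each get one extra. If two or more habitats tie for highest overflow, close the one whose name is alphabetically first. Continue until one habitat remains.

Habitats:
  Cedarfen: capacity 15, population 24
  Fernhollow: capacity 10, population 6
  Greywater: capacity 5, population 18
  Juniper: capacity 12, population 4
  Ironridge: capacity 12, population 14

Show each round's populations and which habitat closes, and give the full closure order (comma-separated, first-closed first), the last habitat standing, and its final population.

Round 1: Cedarfen=24 Fernhollow=6 Greywater=18 Ironridge=14 Juniper=4 → close Greywater (overflow 13)
  18÷4 = 4 each, +1 to first 2
Round 2: Cedarfen=29 Fernhollow=11 Ironridge=18 Juniper=8 → close Cedarfen (overflow 14)
  29÷3 = 9 each, +1 to first 2
Round 3: Fernhollow=21 Ironridge=28 Juniper=17 → close Ironridge (overflow 16)
  28÷2 = 14 each, +1 to first 0
Round 4: Fernhollow=35 Juniper=31 → close Fernhollow (overflow 25)
  35÷1 = 35 each, +1 to first 0

Closure order: Greywater, Cedarfen, Ironridge, Fernhollow
Last habitat: Juniper with 66 animals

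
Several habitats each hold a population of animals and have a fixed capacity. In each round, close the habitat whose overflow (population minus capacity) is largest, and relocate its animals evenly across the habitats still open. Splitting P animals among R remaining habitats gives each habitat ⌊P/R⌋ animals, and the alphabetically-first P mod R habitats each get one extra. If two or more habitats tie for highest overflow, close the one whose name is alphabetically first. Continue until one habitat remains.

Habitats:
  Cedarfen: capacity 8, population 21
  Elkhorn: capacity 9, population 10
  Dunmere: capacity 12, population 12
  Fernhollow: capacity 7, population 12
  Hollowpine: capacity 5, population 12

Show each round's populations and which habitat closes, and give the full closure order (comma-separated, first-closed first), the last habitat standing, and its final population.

Closure order: Cedarfen, Hollowpine, Fernhollow, Dunmere
Last habitat: Elkhorn with 67 animals

Round 1: Cedarfen=21 Dunmere=12 Elkhorn=10 Fernhollow=12 Hollowpine=12 → close Cedarfen (overflow 13)
  21÷4 = 5 each, +1 to first 1
Round 2: Dunmere=18 Elkhorn=15 Fernhollow=17 Hollowpine=17 → close Hollowpine (overflow 12)
  17÷3 = 5 each, +1 to first 2
Round 3: Dunmere=24 Elkhorn=21 Fernhollow=22 → close Fernhollow (overflow 15)
  22÷2 = 11 each, +1 to first 0
Round 4: Dunmere=35 Elkhorn=32 → close Dunmere (overflow 23)
  35÷1 = 35 each, +1 to first 0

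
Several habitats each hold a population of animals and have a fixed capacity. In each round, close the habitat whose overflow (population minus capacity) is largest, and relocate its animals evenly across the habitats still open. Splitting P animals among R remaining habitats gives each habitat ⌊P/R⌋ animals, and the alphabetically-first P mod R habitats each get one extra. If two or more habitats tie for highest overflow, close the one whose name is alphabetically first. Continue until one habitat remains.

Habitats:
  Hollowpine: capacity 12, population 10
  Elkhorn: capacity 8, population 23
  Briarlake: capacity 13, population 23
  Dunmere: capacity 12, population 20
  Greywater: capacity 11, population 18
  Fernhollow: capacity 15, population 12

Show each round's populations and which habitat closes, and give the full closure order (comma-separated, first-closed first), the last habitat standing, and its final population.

Closure order: Elkhorn, Briarlake, Dunmere, Greywater, Fernhollow
Last habitat: Hollowpine with 106 animals

Round 1: Briarlake=23 Dunmere=20 Elkhorn=23 Fernhollow=12 Greywater=18 Hollowpine=10 → close Elkhorn (overflow 15)
  23÷5 = 4 each, +1 to first 3
Round 2: Briarlake=28 Dunmere=25 Fernhollow=17 Greywater=22 Hollowpine=14 → close Briarlake (overflow 15)
  28÷4 = 7 each, +1 to first 0
Round 3: Dunmere=32 Fernhollow=24 Greywater=29 Hollowpine=21 → close Dunmere (overflow 20)
  32÷3 = 10 each, +1 to first 2
Round 4: Fernhollow=35 Greywater=40 Hollowpine=31 → close Greywater (overflow 29)
  40÷2 = 20 each, +1 to first 0
Round 5: Fernhollow=55 Hollowpine=51 → close Fernhollow (overflow 40)
  55÷1 = 55 each, +1 to first 0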